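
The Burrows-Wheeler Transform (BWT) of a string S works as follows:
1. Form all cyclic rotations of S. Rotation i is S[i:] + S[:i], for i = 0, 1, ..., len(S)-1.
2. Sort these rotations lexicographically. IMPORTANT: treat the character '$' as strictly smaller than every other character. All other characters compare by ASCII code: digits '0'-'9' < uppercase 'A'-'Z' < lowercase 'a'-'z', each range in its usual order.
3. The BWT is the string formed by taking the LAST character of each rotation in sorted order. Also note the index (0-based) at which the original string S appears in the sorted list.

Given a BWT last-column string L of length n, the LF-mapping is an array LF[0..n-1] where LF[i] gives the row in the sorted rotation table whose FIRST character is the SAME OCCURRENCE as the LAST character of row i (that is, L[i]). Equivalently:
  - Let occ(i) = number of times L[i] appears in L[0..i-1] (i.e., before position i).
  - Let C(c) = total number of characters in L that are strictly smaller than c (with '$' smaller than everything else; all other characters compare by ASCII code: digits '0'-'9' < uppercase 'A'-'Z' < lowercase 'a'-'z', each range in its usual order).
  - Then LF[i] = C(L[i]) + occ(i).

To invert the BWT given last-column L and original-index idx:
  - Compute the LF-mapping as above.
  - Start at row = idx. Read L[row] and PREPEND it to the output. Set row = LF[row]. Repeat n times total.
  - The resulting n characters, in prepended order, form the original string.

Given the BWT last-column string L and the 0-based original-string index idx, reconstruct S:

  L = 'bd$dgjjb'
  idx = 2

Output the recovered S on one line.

Answer: bjjgddb$

Derivation:
LF mapping: 1 3 0 4 5 6 7 2
Walk LF starting at row 2, prepending L[row]:
  step 1: row=2, L[2]='$', prepend. Next row=LF[2]=0
  step 2: row=0, L[0]='b', prepend. Next row=LF[0]=1
  step 3: row=1, L[1]='d', prepend. Next row=LF[1]=3
  step 4: row=3, L[3]='d', prepend. Next row=LF[3]=4
  step 5: row=4, L[4]='g', prepend. Next row=LF[4]=5
  step 6: row=5, L[5]='j', prepend. Next row=LF[5]=6
  step 7: row=6, L[6]='j', prepend. Next row=LF[6]=7
  step 8: row=7, L[7]='b', prepend. Next row=LF[7]=2
Reversed output: bjjgddb$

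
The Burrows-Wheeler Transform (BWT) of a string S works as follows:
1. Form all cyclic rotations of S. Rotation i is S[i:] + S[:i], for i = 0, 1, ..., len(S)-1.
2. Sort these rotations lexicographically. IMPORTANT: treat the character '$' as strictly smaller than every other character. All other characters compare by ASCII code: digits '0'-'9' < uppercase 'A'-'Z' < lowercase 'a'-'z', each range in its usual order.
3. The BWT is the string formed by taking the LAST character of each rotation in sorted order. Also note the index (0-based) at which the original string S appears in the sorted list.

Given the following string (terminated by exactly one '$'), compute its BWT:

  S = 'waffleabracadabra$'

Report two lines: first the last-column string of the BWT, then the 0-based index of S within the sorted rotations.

Answer: ardercwaaaalaffbb$
17

Derivation:
All 18 rotations (rotation i = S[i:]+S[:i]):
  rot[0] = waffleabracadabra$
  rot[1] = affleabracadabra$w
  rot[2] = ffleabracadabra$wa
  rot[3] = fleabracadabra$waf
  rot[4] = leabracadabra$waff
  rot[5] = eabracadabra$waffl
  rot[6] = abracadabra$waffle
  rot[7] = bracadabra$wafflea
  rot[8] = racadabra$waffleab
  rot[9] = acadabra$waffleabr
  rot[10] = cadabra$waffleabra
  rot[11] = adabra$waffleabrac
  rot[12] = dabra$waffleabraca
  rot[13] = abra$waffleabracad
  rot[14] = bra$waffleabracada
  rot[15] = ra$waffleabracadab
  rot[16] = a$waffleabracadabr
  rot[17] = $waffleabracadabra
Sorted (with $ < everything):
  sorted[0] = $waffleabracadabra  (last char: 'a')
  sorted[1] = a$waffleabracadabr  (last char: 'r')
  sorted[2] = abra$waffleabracad  (last char: 'd')
  sorted[3] = abracadabra$waffle  (last char: 'e')
  sorted[4] = acadabra$waffleabr  (last char: 'r')
  sorted[5] = adabra$waffleabrac  (last char: 'c')
  sorted[6] = affleabracadabra$w  (last char: 'w')
  sorted[7] = bra$waffleabracada  (last char: 'a')
  sorted[8] = bracadabra$wafflea  (last char: 'a')
  sorted[9] = cadabra$waffleabra  (last char: 'a')
  sorted[10] = dabra$waffleabraca  (last char: 'a')
  sorted[11] = eabracadabra$waffl  (last char: 'l')
  sorted[12] = ffleabracadabra$wa  (last char: 'a')
  sorted[13] = fleabracadabra$waf  (last char: 'f')
  sorted[14] = leabracadabra$waff  (last char: 'f')
  sorted[15] = ra$waffleabracadab  (last char: 'b')
  sorted[16] = racadabra$waffleab  (last char: 'b')
  sorted[17] = waffleabracadabra$  (last char: '$')
Last column: ardercwaaaalaffbb$
Original string S is at sorted index 17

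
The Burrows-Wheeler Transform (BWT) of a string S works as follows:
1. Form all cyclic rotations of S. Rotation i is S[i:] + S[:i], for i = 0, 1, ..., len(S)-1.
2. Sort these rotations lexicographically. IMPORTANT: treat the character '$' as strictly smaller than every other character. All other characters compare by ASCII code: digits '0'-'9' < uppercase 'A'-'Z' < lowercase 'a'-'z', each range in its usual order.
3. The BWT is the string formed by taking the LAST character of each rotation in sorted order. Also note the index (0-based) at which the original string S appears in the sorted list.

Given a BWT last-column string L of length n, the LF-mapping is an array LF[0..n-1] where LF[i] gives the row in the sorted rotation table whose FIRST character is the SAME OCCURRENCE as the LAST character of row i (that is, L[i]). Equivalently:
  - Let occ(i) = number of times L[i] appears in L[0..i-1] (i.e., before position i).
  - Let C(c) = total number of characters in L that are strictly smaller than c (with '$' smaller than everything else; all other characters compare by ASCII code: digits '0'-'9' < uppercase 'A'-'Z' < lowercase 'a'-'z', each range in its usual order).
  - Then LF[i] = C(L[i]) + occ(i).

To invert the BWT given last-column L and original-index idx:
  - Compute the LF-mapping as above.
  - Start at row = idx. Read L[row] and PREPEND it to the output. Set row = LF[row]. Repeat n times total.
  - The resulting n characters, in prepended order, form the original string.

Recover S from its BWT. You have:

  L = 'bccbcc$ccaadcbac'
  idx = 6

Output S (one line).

LF mapping: 4 7 8 5 9 10 0 11 12 1 2 15 13 6 3 14
Walk LF starting at row 6, prepending L[row]:
  step 1: row=6, L[6]='$', prepend. Next row=LF[6]=0
  step 2: row=0, L[0]='b', prepend. Next row=LF[0]=4
  step 3: row=4, L[4]='c', prepend. Next row=LF[4]=9
  step 4: row=9, L[9]='a', prepend. Next row=LF[9]=1
  step 5: row=1, L[1]='c', prepend. Next row=LF[1]=7
  step 6: row=7, L[7]='c', prepend. Next row=LF[7]=11
  step 7: row=11, L[11]='d', prepend. Next row=LF[11]=15
  step 8: row=15, L[15]='c', prepend. Next row=LF[15]=14
  step 9: row=14, L[14]='a', prepend. Next row=LF[14]=3
  step 10: row=3, L[3]='b', prepend. Next row=LF[3]=5
  step 11: row=5, L[5]='c', prepend. Next row=LF[5]=10
  step 12: row=10, L[10]='a', prepend. Next row=LF[10]=2
  step 13: row=2, L[2]='c', prepend. Next row=LF[2]=8
  step 14: row=8, L[8]='c', prepend. Next row=LF[8]=12
  step 15: row=12, L[12]='c', prepend. Next row=LF[12]=13
  step 16: row=13, L[13]='b', prepend. Next row=LF[13]=6
Reversed output: bcccacbacdccacb$

Answer: bcccacbacdccacb$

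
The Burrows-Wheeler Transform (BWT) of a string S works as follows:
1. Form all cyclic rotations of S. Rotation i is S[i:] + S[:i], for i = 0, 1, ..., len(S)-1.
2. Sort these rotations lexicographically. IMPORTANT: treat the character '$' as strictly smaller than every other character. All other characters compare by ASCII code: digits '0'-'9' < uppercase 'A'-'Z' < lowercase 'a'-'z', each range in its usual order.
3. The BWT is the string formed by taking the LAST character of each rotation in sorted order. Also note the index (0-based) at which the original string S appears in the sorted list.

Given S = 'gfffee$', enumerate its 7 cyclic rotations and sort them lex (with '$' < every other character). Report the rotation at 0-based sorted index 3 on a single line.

All 7 rotations (rotation i = S[i:]+S[:i]):
  rot[0] = gfffee$
  rot[1] = fffee$g
  rot[2] = ffee$gf
  rot[3] = fee$gff
  rot[4] = ee$gfff
  rot[5] = e$gfffe
  rot[6] = $gfffee
Sorted (with $ < everything):
  sorted[0] = $gfffee
  sorted[1] = e$gfffe
  sorted[2] = ee$gfff
  sorted[3] = fee$gff
  sorted[4] = ffee$gf
  sorted[5] = fffee$g
  sorted[6] = gfffee$
sorted[3] = fee$gff

Answer: fee$gff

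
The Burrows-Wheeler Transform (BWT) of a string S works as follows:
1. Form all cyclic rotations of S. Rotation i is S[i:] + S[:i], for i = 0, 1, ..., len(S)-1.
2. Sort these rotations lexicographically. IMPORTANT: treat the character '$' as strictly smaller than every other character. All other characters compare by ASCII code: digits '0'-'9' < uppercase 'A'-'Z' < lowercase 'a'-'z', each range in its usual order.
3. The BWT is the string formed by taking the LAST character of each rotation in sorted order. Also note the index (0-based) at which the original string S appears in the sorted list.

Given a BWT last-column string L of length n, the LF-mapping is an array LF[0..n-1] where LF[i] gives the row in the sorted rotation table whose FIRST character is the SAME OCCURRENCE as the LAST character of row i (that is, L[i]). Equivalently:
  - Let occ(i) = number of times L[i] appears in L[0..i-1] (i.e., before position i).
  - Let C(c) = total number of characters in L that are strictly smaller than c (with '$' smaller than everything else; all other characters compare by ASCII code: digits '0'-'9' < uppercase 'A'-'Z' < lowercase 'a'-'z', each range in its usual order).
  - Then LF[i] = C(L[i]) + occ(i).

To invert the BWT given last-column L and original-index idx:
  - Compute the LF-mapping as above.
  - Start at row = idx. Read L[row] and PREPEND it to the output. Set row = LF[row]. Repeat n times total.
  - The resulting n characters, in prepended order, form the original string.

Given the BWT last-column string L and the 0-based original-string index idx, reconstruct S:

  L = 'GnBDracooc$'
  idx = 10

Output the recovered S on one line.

Answer: raccoonBDG$

Derivation:
LF mapping: 3 7 1 2 10 4 5 8 9 6 0
Walk LF starting at row 10, prepending L[row]:
  step 1: row=10, L[10]='$', prepend. Next row=LF[10]=0
  step 2: row=0, L[0]='G', prepend. Next row=LF[0]=3
  step 3: row=3, L[3]='D', prepend. Next row=LF[3]=2
  step 4: row=2, L[2]='B', prepend. Next row=LF[2]=1
  step 5: row=1, L[1]='n', prepend. Next row=LF[1]=7
  step 6: row=7, L[7]='o', prepend. Next row=LF[7]=8
  step 7: row=8, L[8]='o', prepend. Next row=LF[8]=9
  step 8: row=9, L[9]='c', prepend. Next row=LF[9]=6
  step 9: row=6, L[6]='c', prepend. Next row=LF[6]=5
  step 10: row=5, L[5]='a', prepend. Next row=LF[5]=4
  step 11: row=4, L[4]='r', prepend. Next row=LF[4]=10
Reversed output: raccoonBDG$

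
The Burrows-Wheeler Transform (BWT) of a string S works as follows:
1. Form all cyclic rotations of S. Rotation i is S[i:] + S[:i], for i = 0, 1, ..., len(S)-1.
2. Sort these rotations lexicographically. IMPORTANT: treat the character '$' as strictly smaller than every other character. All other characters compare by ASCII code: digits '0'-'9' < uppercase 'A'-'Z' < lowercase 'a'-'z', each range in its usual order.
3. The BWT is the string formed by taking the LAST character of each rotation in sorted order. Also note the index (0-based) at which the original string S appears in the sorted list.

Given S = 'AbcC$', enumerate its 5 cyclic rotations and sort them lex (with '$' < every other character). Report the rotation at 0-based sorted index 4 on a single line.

Answer: cC$Ab

Derivation:
All 5 rotations (rotation i = S[i:]+S[:i]):
  rot[0] = AbcC$
  rot[1] = bcC$A
  rot[2] = cC$Ab
  rot[3] = C$Abc
  rot[4] = $AbcC
Sorted (with $ < everything):
  sorted[0] = $AbcC
  sorted[1] = AbcC$
  sorted[2] = C$Abc
  sorted[3] = bcC$A
  sorted[4] = cC$Ab
sorted[4] = cC$Ab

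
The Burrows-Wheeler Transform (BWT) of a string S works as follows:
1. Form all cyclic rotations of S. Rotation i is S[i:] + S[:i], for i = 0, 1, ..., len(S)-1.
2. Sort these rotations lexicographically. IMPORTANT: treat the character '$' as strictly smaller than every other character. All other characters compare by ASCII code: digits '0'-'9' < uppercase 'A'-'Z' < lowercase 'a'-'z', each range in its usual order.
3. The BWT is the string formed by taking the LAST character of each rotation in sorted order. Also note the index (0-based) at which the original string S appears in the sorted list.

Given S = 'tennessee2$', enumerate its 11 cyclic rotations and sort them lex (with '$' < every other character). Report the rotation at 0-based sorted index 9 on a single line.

Answer: ssee2$tenne

Derivation:
All 11 rotations (rotation i = S[i:]+S[:i]):
  rot[0] = tennessee2$
  rot[1] = ennessee2$t
  rot[2] = nnessee2$te
  rot[3] = nessee2$ten
  rot[4] = essee2$tenn
  rot[5] = ssee2$tenne
  rot[6] = see2$tennes
  rot[7] = ee2$tenness
  rot[8] = e2$tennesse
  rot[9] = 2$tennessee
  rot[10] = $tennessee2
Sorted (with $ < everything):
  sorted[0] = $tennessee2
  sorted[1] = 2$tennessee
  sorted[2] = e2$tennesse
  sorted[3] = ee2$tenness
  sorted[4] = ennessee2$t
  sorted[5] = essee2$tenn
  sorted[6] = nessee2$ten
  sorted[7] = nnessee2$te
  sorted[8] = see2$tennes
  sorted[9] = ssee2$tenne
  sorted[10] = tennessee2$
sorted[9] = ssee2$tenne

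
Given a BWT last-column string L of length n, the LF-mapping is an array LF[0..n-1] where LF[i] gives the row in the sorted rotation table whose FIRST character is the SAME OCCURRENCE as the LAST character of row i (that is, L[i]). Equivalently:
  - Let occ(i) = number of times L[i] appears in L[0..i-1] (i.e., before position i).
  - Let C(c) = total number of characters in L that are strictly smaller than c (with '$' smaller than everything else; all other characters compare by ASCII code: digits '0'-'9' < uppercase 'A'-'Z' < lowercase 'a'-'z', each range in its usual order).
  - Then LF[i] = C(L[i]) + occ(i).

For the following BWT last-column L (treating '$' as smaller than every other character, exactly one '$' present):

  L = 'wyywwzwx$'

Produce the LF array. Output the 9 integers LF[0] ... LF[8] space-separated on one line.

Char counts: '$':1, 'w':4, 'x':1, 'y':2, 'z':1
C (first-col start): C('$')=0, C('w')=1, C('x')=5, C('y')=6, C('z')=8
L[0]='w': occ=0, LF[0]=C('w')+0=1+0=1
L[1]='y': occ=0, LF[1]=C('y')+0=6+0=6
L[2]='y': occ=1, LF[2]=C('y')+1=6+1=7
L[3]='w': occ=1, LF[3]=C('w')+1=1+1=2
L[4]='w': occ=2, LF[4]=C('w')+2=1+2=3
L[5]='z': occ=0, LF[5]=C('z')+0=8+0=8
L[6]='w': occ=3, LF[6]=C('w')+3=1+3=4
L[7]='x': occ=0, LF[7]=C('x')+0=5+0=5
L[8]='$': occ=0, LF[8]=C('$')+0=0+0=0

Answer: 1 6 7 2 3 8 4 5 0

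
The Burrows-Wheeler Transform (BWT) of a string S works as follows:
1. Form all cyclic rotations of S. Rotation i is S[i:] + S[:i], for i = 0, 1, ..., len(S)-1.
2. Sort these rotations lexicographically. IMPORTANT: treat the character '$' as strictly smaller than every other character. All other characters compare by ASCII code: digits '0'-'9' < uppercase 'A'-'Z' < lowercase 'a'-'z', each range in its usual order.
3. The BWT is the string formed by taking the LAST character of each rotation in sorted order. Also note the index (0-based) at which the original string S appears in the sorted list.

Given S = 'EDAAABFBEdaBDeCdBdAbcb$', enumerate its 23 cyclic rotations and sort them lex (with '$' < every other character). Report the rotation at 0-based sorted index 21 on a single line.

All 23 rotations (rotation i = S[i:]+S[:i]):
  rot[0] = EDAAABFBEdaBDeCdBdAbcb$
  rot[1] = DAAABFBEdaBDeCdBdAbcb$E
  rot[2] = AAABFBEdaBDeCdBdAbcb$ED
  rot[3] = AABFBEdaBDeCdBdAbcb$EDA
  rot[4] = ABFBEdaBDeCdBdAbcb$EDAA
  rot[5] = BFBEdaBDeCdBdAbcb$EDAAA
  rot[6] = FBEdaBDeCdBdAbcb$EDAAAB
  rot[7] = BEdaBDeCdBdAbcb$EDAAABF
  rot[8] = EdaBDeCdBdAbcb$EDAAABFB
  rot[9] = daBDeCdBdAbcb$EDAAABFBE
  rot[10] = aBDeCdBdAbcb$EDAAABFBEd
  rot[11] = BDeCdBdAbcb$EDAAABFBEda
  rot[12] = DeCdBdAbcb$EDAAABFBEdaB
  rot[13] = eCdBdAbcb$EDAAABFBEdaBD
  rot[14] = CdBdAbcb$EDAAABFBEdaBDe
  rot[15] = dBdAbcb$EDAAABFBEdaBDeC
  rot[16] = BdAbcb$EDAAABFBEdaBDeCd
  rot[17] = dAbcb$EDAAABFBEdaBDeCdB
  rot[18] = Abcb$EDAAABFBEdaBDeCdBd
  rot[19] = bcb$EDAAABFBEdaBDeCdBdA
  rot[20] = cb$EDAAABFBEdaBDeCdBdAb
  rot[21] = b$EDAAABFBEdaBDeCdBdAbc
  rot[22] = $EDAAABFBEdaBDeCdBdAbcb
Sorted (with $ < everything):
  sorted[0] = $EDAAABFBEdaBDeCdBdAbcb
  sorted[1] = AAABFBEdaBDeCdBdAbcb$ED
  sorted[2] = AABFBEdaBDeCdBdAbcb$EDA
  sorted[3] = ABFBEdaBDeCdBdAbcb$EDAA
  sorted[4] = Abcb$EDAAABFBEdaBDeCdBd
  sorted[5] = BDeCdBdAbcb$EDAAABFBEda
  sorted[6] = BEdaBDeCdBdAbcb$EDAAABF
  sorted[7] = BFBEdaBDeCdBdAbcb$EDAAA
  sorted[8] = BdAbcb$EDAAABFBEdaBDeCd
  sorted[9] = CdBdAbcb$EDAAABFBEdaBDe
  sorted[10] = DAAABFBEdaBDeCdBdAbcb$E
  sorted[11] = DeCdBdAbcb$EDAAABFBEdaB
  sorted[12] = EDAAABFBEdaBDeCdBdAbcb$
  sorted[13] = EdaBDeCdBdAbcb$EDAAABFB
  sorted[14] = FBEdaBDeCdBdAbcb$EDAAAB
  sorted[15] = aBDeCdBdAbcb$EDAAABFBEd
  sorted[16] = b$EDAAABFBEdaBDeCdBdAbc
  sorted[17] = bcb$EDAAABFBEdaBDeCdBdA
  sorted[18] = cb$EDAAABFBEdaBDeCdBdAb
  sorted[19] = dAbcb$EDAAABFBEdaBDeCdB
  sorted[20] = dBdAbcb$EDAAABFBEdaBDeC
  sorted[21] = daBDeCdBdAbcb$EDAAABFBE
  sorted[22] = eCdBdAbcb$EDAAABFBEdaBD
sorted[21] = daBDeCdBdAbcb$EDAAABFBE

Answer: daBDeCdBdAbcb$EDAAABFBE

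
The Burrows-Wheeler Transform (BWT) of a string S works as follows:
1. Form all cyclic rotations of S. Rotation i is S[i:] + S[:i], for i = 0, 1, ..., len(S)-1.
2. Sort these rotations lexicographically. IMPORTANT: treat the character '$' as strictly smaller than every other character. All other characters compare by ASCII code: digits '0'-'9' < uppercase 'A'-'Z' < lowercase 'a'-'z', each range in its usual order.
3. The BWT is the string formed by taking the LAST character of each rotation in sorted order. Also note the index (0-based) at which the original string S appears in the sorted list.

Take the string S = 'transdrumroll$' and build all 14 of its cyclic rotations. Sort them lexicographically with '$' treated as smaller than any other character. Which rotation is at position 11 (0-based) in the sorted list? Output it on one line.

Answer: sdrumroll$tran

Derivation:
All 14 rotations (rotation i = S[i:]+S[:i]):
  rot[0] = transdrumroll$
  rot[1] = ransdrumroll$t
  rot[2] = ansdrumroll$tr
  rot[3] = nsdrumroll$tra
  rot[4] = sdrumroll$tran
  rot[5] = drumroll$trans
  rot[6] = rumroll$transd
  rot[7] = umroll$transdr
  rot[8] = mroll$transdru
  rot[9] = roll$transdrum
  rot[10] = oll$transdrumr
  rot[11] = ll$transdrumro
  rot[12] = l$transdrumrol
  rot[13] = $transdrumroll
Sorted (with $ < everything):
  sorted[0] = $transdrumroll
  sorted[1] = ansdrumroll$tr
  sorted[2] = drumroll$trans
  sorted[3] = l$transdrumrol
  sorted[4] = ll$transdrumro
  sorted[5] = mroll$transdru
  sorted[6] = nsdrumroll$tra
  sorted[7] = oll$transdrumr
  sorted[8] = ransdrumroll$t
  sorted[9] = roll$transdrum
  sorted[10] = rumroll$transd
  sorted[11] = sdrumroll$tran
  sorted[12] = transdrumroll$
  sorted[13] = umroll$transdr
sorted[11] = sdrumroll$tran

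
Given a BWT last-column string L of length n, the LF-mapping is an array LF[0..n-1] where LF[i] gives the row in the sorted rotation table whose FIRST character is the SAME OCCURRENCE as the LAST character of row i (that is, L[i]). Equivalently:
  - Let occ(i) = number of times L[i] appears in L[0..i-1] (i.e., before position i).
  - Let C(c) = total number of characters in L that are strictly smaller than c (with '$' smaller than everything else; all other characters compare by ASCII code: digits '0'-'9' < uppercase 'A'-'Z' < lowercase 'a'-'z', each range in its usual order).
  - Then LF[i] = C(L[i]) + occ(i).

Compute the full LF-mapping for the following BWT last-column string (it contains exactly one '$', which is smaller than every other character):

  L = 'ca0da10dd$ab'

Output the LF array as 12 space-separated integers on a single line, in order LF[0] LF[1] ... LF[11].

Answer: 8 4 1 9 5 3 2 10 11 0 6 7

Derivation:
Char counts: '$':1, '0':2, '1':1, 'a':3, 'b':1, 'c':1, 'd':3
C (first-col start): C('$')=0, C('0')=1, C('1')=3, C('a')=4, C('b')=7, C('c')=8, C('d')=9
L[0]='c': occ=0, LF[0]=C('c')+0=8+0=8
L[1]='a': occ=0, LF[1]=C('a')+0=4+0=4
L[2]='0': occ=0, LF[2]=C('0')+0=1+0=1
L[3]='d': occ=0, LF[3]=C('d')+0=9+0=9
L[4]='a': occ=1, LF[4]=C('a')+1=4+1=5
L[5]='1': occ=0, LF[5]=C('1')+0=3+0=3
L[6]='0': occ=1, LF[6]=C('0')+1=1+1=2
L[7]='d': occ=1, LF[7]=C('d')+1=9+1=10
L[8]='d': occ=2, LF[8]=C('d')+2=9+2=11
L[9]='$': occ=0, LF[9]=C('$')+0=0+0=0
L[10]='a': occ=2, LF[10]=C('a')+2=4+2=6
L[11]='b': occ=0, LF[11]=C('b')+0=7+0=7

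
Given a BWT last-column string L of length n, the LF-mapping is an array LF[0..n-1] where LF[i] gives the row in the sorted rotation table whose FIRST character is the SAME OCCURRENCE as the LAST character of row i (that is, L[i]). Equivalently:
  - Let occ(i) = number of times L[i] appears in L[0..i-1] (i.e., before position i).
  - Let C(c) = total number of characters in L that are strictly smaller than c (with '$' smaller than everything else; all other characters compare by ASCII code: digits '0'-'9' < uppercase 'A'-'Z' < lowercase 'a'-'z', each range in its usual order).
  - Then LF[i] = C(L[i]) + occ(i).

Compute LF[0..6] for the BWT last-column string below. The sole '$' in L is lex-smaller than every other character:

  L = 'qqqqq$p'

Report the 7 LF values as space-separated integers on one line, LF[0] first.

Answer: 2 3 4 5 6 0 1

Derivation:
Char counts: '$':1, 'p':1, 'q':5
C (first-col start): C('$')=0, C('p')=1, C('q')=2
L[0]='q': occ=0, LF[0]=C('q')+0=2+0=2
L[1]='q': occ=1, LF[1]=C('q')+1=2+1=3
L[2]='q': occ=2, LF[2]=C('q')+2=2+2=4
L[3]='q': occ=3, LF[3]=C('q')+3=2+3=5
L[4]='q': occ=4, LF[4]=C('q')+4=2+4=6
L[5]='$': occ=0, LF[5]=C('$')+0=0+0=0
L[6]='p': occ=0, LF[6]=C('p')+0=1+0=1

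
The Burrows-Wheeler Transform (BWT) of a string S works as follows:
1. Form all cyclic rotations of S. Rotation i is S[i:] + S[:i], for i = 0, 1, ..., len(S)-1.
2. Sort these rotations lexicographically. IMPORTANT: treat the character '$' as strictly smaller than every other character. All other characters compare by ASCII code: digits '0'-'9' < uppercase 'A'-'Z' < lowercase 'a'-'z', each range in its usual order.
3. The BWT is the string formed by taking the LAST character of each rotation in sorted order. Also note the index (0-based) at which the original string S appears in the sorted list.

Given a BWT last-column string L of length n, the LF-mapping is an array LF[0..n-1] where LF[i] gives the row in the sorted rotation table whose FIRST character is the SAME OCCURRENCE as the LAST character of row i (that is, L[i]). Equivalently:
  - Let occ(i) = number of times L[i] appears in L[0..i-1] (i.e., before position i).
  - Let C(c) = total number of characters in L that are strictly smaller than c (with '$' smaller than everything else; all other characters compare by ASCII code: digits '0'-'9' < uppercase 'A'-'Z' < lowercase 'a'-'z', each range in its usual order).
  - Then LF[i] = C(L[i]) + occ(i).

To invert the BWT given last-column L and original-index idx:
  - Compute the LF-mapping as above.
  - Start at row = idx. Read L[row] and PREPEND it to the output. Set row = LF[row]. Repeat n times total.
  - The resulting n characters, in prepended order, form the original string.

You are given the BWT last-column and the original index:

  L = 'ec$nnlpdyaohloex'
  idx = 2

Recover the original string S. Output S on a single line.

LF mapping: 4 2 0 9 10 7 13 3 15 1 11 6 8 12 5 14
Walk LF starting at row 2, prepending L[row]:
  step 1: row=2, L[2]='$', prepend. Next row=LF[2]=0
  step 2: row=0, L[0]='e', prepend. Next row=LF[0]=4
  step 3: row=4, L[4]='n', prepend. Next row=LF[4]=10
  step 4: row=10, L[10]='o', prepend. Next row=LF[10]=11
  step 5: row=11, L[11]='h', prepend. Next row=LF[11]=6
  step 6: row=6, L[6]='p', prepend. Next row=LF[6]=13
  step 7: row=13, L[13]='o', prepend. Next row=LF[13]=12
  step 8: row=12, L[12]='l', prepend. Next row=LF[12]=8
  step 9: row=8, L[8]='y', prepend. Next row=LF[8]=15
  step 10: row=15, L[15]='x', prepend. Next row=LF[15]=14
  step 11: row=14, L[14]='e', prepend. Next row=LF[14]=5
  step 12: row=5, L[5]='l', prepend. Next row=LF[5]=7
  step 13: row=7, L[7]='d', prepend. Next row=LF[7]=3
  step 14: row=3, L[3]='n', prepend. Next row=LF[3]=9
  step 15: row=9, L[9]='a', prepend. Next row=LF[9]=1
  step 16: row=1, L[1]='c', prepend. Next row=LF[1]=2
Reversed output: candlexylophone$

Answer: candlexylophone$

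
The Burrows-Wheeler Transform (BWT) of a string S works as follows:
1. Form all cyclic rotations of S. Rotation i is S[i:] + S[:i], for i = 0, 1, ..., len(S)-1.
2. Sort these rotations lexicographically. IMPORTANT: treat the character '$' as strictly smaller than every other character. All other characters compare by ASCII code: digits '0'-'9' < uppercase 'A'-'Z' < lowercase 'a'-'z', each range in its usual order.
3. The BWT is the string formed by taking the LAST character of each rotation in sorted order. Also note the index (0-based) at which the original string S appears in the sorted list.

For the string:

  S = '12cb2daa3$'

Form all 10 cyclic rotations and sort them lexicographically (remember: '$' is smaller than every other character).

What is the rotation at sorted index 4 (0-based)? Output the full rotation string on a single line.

Answer: 3$12cb2daa

Derivation:
All 10 rotations (rotation i = S[i:]+S[:i]):
  rot[0] = 12cb2daa3$
  rot[1] = 2cb2daa3$1
  rot[2] = cb2daa3$12
  rot[3] = b2daa3$12c
  rot[4] = 2daa3$12cb
  rot[5] = daa3$12cb2
  rot[6] = aa3$12cb2d
  rot[7] = a3$12cb2da
  rot[8] = 3$12cb2daa
  rot[9] = $12cb2daa3
Sorted (with $ < everything):
  sorted[0] = $12cb2daa3
  sorted[1] = 12cb2daa3$
  sorted[2] = 2cb2daa3$1
  sorted[3] = 2daa3$12cb
  sorted[4] = 3$12cb2daa
  sorted[5] = a3$12cb2da
  sorted[6] = aa3$12cb2d
  sorted[7] = b2daa3$12c
  sorted[8] = cb2daa3$12
  sorted[9] = daa3$12cb2
sorted[4] = 3$12cb2daa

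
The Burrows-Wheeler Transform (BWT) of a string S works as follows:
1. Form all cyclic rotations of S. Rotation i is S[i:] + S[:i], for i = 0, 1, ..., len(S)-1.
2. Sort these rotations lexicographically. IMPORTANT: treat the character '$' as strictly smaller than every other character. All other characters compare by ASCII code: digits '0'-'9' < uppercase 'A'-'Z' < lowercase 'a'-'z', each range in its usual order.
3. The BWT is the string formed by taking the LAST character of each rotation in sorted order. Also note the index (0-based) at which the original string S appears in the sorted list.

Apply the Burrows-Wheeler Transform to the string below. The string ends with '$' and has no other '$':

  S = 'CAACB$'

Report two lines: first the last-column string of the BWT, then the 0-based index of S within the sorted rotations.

Answer: BCAC$A
4

Derivation:
All 6 rotations (rotation i = S[i:]+S[:i]):
  rot[0] = CAACB$
  rot[1] = AACB$C
  rot[2] = ACB$CA
  rot[3] = CB$CAA
  rot[4] = B$CAAC
  rot[5] = $CAACB
Sorted (with $ < everything):
  sorted[0] = $CAACB  (last char: 'B')
  sorted[1] = AACB$C  (last char: 'C')
  sorted[2] = ACB$CA  (last char: 'A')
  sorted[3] = B$CAAC  (last char: 'C')
  sorted[4] = CAACB$  (last char: '$')
  sorted[5] = CB$CAA  (last char: 'A')
Last column: BCAC$A
Original string S is at sorted index 4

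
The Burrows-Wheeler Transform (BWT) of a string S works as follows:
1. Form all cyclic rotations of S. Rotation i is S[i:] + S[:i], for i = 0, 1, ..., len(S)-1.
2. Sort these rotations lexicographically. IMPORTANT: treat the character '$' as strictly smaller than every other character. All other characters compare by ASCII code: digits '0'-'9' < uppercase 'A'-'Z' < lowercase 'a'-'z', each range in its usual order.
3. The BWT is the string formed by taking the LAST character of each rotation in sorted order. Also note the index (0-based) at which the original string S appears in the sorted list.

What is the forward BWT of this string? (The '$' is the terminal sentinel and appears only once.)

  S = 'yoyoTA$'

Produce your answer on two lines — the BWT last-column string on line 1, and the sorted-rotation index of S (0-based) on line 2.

Answer: AToyyo$
6

Derivation:
All 7 rotations (rotation i = S[i:]+S[:i]):
  rot[0] = yoyoTA$
  rot[1] = oyoTA$y
  rot[2] = yoTA$yo
  rot[3] = oTA$yoy
  rot[4] = TA$yoyo
  rot[5] = A$yoyoT
  rot[6] = $yoyoTA
Sorted (with $ < everything):
  sorted[0] = $yoyoTA  (last char: 'A')
  sorted[1] = A$yoyoT  (last char: 'T')
  sorted[2] = TA$yoyo  (last char: 'o')
  sorted[3] = oTA$yoy  (last char: 'y')
  sorted[4] = oyoTA$y  (last char: 'y')
  sorted[5] = yoTA$yo  (last char: 'o')
  sorted[6] = yoyoTA$  (last char: '$')
Last column: AToyyo$
Original string S is at sorted index 6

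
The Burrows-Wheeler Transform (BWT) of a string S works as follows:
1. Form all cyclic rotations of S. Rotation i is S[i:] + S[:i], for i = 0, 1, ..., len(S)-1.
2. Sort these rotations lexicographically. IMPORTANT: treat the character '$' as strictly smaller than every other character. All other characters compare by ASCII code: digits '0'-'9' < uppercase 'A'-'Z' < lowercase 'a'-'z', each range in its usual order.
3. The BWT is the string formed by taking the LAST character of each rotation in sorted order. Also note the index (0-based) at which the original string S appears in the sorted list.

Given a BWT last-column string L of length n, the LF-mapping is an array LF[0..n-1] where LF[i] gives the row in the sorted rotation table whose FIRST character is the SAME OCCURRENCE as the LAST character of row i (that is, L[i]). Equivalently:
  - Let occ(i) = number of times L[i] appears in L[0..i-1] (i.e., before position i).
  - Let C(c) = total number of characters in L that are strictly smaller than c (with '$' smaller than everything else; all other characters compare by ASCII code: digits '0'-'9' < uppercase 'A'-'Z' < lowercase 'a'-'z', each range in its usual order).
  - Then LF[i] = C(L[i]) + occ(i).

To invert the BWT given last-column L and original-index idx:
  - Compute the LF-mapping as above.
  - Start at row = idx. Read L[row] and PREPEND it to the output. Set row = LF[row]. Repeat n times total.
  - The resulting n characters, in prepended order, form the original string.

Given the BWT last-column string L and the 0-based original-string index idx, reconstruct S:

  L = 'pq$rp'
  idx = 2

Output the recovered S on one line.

LF mapping: 1 3 0 4 2
Walk LF starting at row 2, prepending L[row]:
  step 1: row=2, L[2]='$', prepend. Next row=LF[2]=0
  step 2: row=0, L[0]='p', prepend. Next row=LF[0]=1
  step 3: row=1, L[1]='q', prepend. Next row=LF[1]=3
  step 4: row=3, L[3]='r', prepend. Next row=LF[3]=4
  step 5: row=4, L[4]='p', prepend. Next row=LF[4]=2
Reversed output: prqp$

Answer: prqp$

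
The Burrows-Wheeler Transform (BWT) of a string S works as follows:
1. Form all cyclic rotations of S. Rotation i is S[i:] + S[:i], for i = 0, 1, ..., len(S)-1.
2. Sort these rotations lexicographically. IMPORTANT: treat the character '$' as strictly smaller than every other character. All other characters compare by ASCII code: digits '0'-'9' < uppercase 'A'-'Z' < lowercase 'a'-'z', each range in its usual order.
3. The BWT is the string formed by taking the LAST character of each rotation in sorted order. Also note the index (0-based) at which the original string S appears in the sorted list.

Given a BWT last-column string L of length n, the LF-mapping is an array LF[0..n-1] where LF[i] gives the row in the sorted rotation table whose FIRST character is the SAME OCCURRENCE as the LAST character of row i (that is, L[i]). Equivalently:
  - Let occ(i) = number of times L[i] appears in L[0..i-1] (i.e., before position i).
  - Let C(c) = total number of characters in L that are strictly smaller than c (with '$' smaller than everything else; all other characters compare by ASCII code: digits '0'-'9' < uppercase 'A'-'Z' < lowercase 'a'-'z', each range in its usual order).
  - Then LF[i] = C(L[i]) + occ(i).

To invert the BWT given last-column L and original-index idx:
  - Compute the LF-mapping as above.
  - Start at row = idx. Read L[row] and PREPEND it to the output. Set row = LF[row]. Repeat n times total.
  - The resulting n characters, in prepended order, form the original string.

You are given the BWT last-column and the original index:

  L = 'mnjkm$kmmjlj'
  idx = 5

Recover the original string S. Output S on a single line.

Answer: klmmkjnjjmm$

Derivation:
LF mapping: 7 11 1 4 8 0 5 9 10 2 6 3
Walk LF starting at row 5, prepending L[row]:
  step 1: row=5, L[5]='$', prepend. Next row=LF[5]=0
  step 2: row=0, L[0]='m', prepend. Next row=LF[0]=7
  step 3: row=7, L[7]='m', prepend. Next row=LF[7]=9
  step 4: row=9, L[9]='j', prepend. Next row=LF[9]=2
  step 5: row=2, L[2]='j', prepend. Next row=LF[2]=1
  step 6: row=1, L[1]='n', prepend. Next row=LF[1]=11
  step 7: row=11, L[11]='j', prepend. Next row=LF[11]=3
  step 8: row=3, L[3]='k', prepend. Next row=LF[3]=4
  step 9: row=4, L[4]='m', prepend. Next row=LF[4]=8
  step 10: row=8, L[8]='m', prepend. Next row=LF[8]=10
  step 11: row=10, L[10]='l', prepend. Next row=LF[10]=6
  step 12: row=6, L[6]='k', prepend. Next row=LF[6]=5
Reversed output: klmmkjnjjmm$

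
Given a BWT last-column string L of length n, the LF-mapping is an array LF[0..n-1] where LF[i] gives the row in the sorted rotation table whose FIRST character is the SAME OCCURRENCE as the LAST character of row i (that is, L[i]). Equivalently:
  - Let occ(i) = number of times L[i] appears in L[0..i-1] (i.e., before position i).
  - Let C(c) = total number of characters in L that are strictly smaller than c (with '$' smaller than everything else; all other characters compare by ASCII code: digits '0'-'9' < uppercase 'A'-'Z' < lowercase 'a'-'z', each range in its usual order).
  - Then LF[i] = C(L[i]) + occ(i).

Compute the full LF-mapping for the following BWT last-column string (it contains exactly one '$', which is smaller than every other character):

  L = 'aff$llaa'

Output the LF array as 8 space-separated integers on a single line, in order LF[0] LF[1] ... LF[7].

Answer: 1 4 5 0 6 7 2 3

Derivation:
Char counts: '$':1, 'a':3, 'f':2, 'l':2
C (first-col start): C('$')=0, C('a')=1, C('f')=4, C('l')=6
L[0]='a': occ=0, LF[0]=C('a')+0=1+0=1
L[1]='f': occ=0, LF[1]=C('f')+0=4+0=4
L[2]='f': occ=1, LF[2]=C('f')+1=4+1=5
L[3]='$': occ=0, LF[3]=C('$')+0=0+0=0
L[4]='l': occ=0, LF[4]=C('l')+0=6+0=6
L[5]='l': occ=1, LF[5]=C('l')+1=6+1=7
L[6]='a': occ=1, LF[6]=C('a')+1=1+1=2
L[7]='a': occ=2, LF[7]=C('a')+2=1+2=3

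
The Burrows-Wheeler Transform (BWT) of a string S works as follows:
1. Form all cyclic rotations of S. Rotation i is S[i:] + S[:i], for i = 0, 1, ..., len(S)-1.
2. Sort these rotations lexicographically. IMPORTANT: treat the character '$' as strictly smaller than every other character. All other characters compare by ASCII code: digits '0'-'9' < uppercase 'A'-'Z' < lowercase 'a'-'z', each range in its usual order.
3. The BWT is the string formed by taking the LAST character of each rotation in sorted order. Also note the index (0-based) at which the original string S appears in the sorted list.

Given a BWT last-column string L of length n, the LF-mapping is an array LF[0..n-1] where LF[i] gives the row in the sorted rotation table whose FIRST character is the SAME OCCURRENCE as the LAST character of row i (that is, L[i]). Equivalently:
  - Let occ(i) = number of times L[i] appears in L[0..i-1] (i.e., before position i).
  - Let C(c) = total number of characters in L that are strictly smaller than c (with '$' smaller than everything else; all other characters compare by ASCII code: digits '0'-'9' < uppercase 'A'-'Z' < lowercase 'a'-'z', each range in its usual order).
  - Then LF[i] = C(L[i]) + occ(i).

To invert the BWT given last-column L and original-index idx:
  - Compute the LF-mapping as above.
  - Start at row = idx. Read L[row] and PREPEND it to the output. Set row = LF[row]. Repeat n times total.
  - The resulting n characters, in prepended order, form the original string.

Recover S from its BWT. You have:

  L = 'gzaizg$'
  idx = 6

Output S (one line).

Answer: zigzag$

Derivation:
LF mapping: 2 5 1 4 6 3 0
Walk LF starting at row 6, prepending L[row]:
  step 1: row=6, L[6]='$', prepend. Next row=LF[6]=0
  step 2: row=0, L[0]='g', prepend. Next row=LF[0]=2
  step 3: row=2, L[2]='a', prepend. Next row=LF[2]=1
  step 4: row=1, L[1]='z', prepend. Next row=LF[1]=5
  step 5: row=5, L[5]='g', prepend. Next row=LF[5]=3
  step 6: row=3, L[3]='i', prepend. Next row=LF[3]=4
  step 7: row=4, L[4]='z', prepend. Next row=LF[4]=6
Reversed output: zigzag$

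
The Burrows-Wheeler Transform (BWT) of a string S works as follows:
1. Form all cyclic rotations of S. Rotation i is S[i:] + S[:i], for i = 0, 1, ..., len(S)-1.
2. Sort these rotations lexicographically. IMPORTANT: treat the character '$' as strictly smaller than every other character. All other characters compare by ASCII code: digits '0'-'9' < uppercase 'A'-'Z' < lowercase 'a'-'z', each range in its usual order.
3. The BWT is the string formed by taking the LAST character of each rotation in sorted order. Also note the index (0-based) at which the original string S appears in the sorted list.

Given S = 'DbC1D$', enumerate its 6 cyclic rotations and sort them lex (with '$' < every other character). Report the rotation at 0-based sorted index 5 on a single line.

All 6 rotations (rotation i = S[i:]+S[:i]):
  rot[0] = DbC1D$
  rot[1] = bC1D$D
  rot[2] = C1D$Db
  rot[3] = 1D$DbC
  rot[4] = D$DbC1
  rot[5] = $DbC1D
Sorted (with $ < everything):
  sorted[0] = $DbC1D
  sorted[1] = 1D$DbC
  sorted[2] = C1D$Db
  sorted[3] = D$DbC1
  sorted[4] = DbC1D$
  sorted[5] = bC1D$D
sorted[5] = bC1D$D

Answer: bC1D$D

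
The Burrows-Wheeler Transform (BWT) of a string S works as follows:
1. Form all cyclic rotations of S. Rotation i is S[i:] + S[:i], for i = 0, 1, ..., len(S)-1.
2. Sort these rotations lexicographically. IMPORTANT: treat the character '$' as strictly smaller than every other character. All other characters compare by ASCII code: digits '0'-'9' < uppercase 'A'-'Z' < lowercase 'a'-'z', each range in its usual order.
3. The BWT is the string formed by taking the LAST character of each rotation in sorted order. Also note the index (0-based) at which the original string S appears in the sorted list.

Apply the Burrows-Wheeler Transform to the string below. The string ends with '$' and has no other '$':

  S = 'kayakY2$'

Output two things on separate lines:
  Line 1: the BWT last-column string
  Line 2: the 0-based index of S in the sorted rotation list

All 8 rotations (rotation i = S[i:]+S[:i]):
  rot[0] = kayakY2$
  rot[1] = ayakY2$k
  rot[2] = yakY2$ka
  rot[3] = akY2$kay
  rot[4] = kY2$kaya
  rot[5] = Y2$kayak
  rot[6] = 2$kayakY
  rot[7] = $kayakY2
Sorted (with $ < everything):
  sorted[0] = $kayakY2  (last char: '2')
  sorted[1] = 2$kayakY  (last char: 'Y')
  sorted[2] = Y2$kayak  (last char: 'k')
  sorted[3] = akY2$kay  (last char: 'y')
  sorted[4] = ayakY2$k  (last char: 'k')
  sorted[5] = kY2$kaya  (last char: 'a')
  sorted[6] = kayakY2$  (last char: '$')
  sorted[7] = yakY2$ka  (last char: 'a')
Last column: 2Ykyka$a
Original string S is at sorted index 6

Answer: 2Ykyka$a
6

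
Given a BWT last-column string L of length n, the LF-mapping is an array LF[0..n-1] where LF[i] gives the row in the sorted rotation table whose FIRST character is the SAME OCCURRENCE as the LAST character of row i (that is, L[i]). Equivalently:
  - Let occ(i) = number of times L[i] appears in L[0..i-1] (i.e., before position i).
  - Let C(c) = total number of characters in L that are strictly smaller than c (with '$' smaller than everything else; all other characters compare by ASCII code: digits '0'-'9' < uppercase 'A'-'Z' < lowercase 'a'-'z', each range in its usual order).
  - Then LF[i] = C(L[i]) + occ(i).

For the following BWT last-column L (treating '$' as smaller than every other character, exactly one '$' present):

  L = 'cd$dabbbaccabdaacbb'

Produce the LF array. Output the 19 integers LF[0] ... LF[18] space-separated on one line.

Answer: 12 16 0 17 1 6 7 8 2 13 14 3 9 18 4 5 15 10 11

Derivation:
Char counts: '$':1, 'a':5, 'b':6, 'c':4, 'd':3
C (first-col start): C('$')=0, C('a')=1, C('b')=6, C('c')=12, C('d')=16
L[0]='c': occ=0, LF[0]=C('c')+0=12+0=12
L[1]='d': occ=0, LF[1]=C('d')+0=16+0=16
L[2]='$': occ=0, LF[2]=C('$')+0=0+0=0
L[3]='d': occ=1, LF[3]=C('d')+1=16+1=17
L[4]='a': occ=0, LF[4]=C('a')+0=1+0=1
L[5]='b': occ=0, LF[5]=C('b')+0=6+0=6
L[6]='b': occ=1, LF[6]=C('b')+1=6+1=7
L[7]='b': occ=2, LF[7]=C('b')+2=6+2=8
L[8]='a': occ=1, LF[8]=C('a')+1=1+1=2
L[9]='c': occ=1, LF[9]=C('c')+1=12+1=13
L[10]='c': occ=2, LF[10]=C('c')+2=12+2=14
L[11]='a': occ=2, LF[11]=C('a')+2=1+2=3
L[12]='b': occ=3, LF[12]=C('b')+3=6+3=9
L[13]='d': occ=2, LF[13]=C('d')+2=16+2=18
L[14]='a': occ=3, LF[14]=C('a')+3=1+3=4
L[15]='a': occ=4, LF[15]=C('a')+4=1+4=5
L[16]='c': occ=3, LF[16]=C('c')+3=12+3=15
L[17]='b': occ=4, LF[17]=C('b')+4=6+4=10
L[18]='b': occ=5, LF[18]=C('b')+5=6+5=11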